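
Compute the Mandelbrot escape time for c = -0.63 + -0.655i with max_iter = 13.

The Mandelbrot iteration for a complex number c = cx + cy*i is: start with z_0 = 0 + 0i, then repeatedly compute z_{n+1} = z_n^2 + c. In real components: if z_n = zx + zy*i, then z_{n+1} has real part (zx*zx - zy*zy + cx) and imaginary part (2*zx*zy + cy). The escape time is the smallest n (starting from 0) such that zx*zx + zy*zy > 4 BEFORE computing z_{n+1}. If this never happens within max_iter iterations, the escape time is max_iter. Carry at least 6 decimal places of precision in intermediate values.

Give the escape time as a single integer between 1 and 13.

Answer: 8

Derivation:
z_0 = 0 + 0i, c = -0.6300 + -0.6550i
Iter 1: z = -0.6300 + -0.6550i, |z|^2 = 0.8259
Iter 2: z = -0.6621 + 0.1703i, |z|^2 = 0.4674
Iter 3: z = -0.2206 + -0.8805i, |z|^2 = 0.8240
Iter 4: z = -1.3567 + -0.2665i, |z|^2 = 1.9115
Iter 5: z = 1.1395 + 0.0682i, |z|^2 = 1.3030
Iter 6: z = 0.6638 + -0.4996i, |z|^2 = 0.6902
Iter 7: z = -0.4391 + -1.3183i, |z|^2 = 1.9306
Iter 8: z = -2.1751 + 0.5026i, |z|^2 = 4.9835
Escaped at iteration 8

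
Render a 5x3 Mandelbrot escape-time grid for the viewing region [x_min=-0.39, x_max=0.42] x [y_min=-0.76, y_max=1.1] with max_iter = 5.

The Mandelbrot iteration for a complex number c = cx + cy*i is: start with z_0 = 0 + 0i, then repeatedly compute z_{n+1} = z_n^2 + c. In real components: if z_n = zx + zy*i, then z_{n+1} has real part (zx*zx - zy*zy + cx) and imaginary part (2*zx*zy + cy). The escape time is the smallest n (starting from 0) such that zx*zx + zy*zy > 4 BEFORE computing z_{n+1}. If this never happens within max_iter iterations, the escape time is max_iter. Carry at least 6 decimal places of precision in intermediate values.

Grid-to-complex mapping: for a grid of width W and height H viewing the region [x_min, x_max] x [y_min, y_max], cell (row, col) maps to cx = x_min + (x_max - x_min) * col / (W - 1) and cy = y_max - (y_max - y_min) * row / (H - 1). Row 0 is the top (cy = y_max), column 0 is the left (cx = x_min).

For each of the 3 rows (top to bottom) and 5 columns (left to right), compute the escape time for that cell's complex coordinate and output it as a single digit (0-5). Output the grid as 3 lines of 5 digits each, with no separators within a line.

(row=0, col=0): c = -0.3900 + 1.1000i → escape time 4
(row=0, col=1): c = -0.1875 + 1.1000i → escape time 5
(row=0, col=2): c = 0.0150 + 1.1000i → escape time 4
(row=0, col=3): c = 0.2175 + 1.1000i → escape time 3
(row=0, col=4): c = 0.4200 + 1.1000i → escape time 2
(row=1, col=0): c = -0.3900 + 0.1700i → escape time 5
(row=1, col=1): c = -0.1875 + 0.1700i → escape time 5
(row=1, col=2): c = 0.0150 + 0.1700i → escape time 5
(row=1, col=3): c = 0.2175 + 0.1700i → escape time 5
(row=1, col=4): c = 0.4200 + 0.1700i → escape time 5
(row=2, col=0): c = -0.3900 + -0.7600i → escape time 5
(row=2, col=1): c = -0.1875 + -0.7600i → escape time 5
(row=2, col=2): c = 0.0150 + -0.7600i → escape time 5
(row=2, col=3): c = 0.2175 + -0.7600i → escape time 5
(row=2, col=4): c = 0.4200 + -0.7600i → escape time 4

Answer: 45432
55555
55554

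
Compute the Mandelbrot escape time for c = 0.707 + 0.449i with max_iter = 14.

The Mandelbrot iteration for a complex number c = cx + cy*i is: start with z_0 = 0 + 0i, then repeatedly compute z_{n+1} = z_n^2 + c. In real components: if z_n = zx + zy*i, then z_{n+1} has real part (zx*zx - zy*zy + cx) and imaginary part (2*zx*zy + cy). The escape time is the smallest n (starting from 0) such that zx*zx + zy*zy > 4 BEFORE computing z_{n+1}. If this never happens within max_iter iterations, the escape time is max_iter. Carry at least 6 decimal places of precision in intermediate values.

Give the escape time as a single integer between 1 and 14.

z_0 = 0 + 0i, c = 0.7070 + 0.4490i
Iter 1: z = 0.7070 + 0.4490i, |z|^2 = 0.7014
Iter 2: z = 1.0052 + 1.0839i, |z|^2 = 2.1853
Iter 3: z = 0.5427 + 2.6281i, |z|^2 = 7.2017
Escaped at iteration 3

Answer: 3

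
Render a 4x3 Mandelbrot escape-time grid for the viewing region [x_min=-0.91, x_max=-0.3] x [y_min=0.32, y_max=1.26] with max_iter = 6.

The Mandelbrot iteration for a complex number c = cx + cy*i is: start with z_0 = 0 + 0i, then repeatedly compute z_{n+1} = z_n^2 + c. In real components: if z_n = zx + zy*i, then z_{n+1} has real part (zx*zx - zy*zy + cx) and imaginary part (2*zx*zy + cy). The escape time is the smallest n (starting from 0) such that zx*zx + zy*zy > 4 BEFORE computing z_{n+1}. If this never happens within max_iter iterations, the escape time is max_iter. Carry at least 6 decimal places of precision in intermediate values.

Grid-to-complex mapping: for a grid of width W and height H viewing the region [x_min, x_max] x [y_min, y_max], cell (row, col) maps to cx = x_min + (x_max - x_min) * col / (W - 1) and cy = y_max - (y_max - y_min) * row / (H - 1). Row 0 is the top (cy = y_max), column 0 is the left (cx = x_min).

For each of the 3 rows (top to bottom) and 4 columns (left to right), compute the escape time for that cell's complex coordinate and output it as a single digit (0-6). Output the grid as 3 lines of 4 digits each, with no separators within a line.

(row=0, col=0): c = -0.9100 + 1.2600i → escape time 3
(row=0, col=1): c = -0.7067 + 1.2600i → escape time 3
(row=0, col=2): c = -0.5033 + 1.2600i → escape time 3
(row=0, col=3): c = -0.3000 + 1.2600i → escape time 3
(row=1, col=0): c = -0.9100 + 0.7900i → escape time 4
(row=1, col=1): c = -0.7067 + 0.7900i → escape time 4
(row=1, col=2): c = -0.5033 + 0.7900i → escape time 6
(row=1, col=3): c = -0.3000 + 0.7900i → escape time 6
(row=2, col=0): c = -0.9100 + 0.3200i → escape time 6
(row=2, col=1): c = -0.7067 + 0.3200i → escape time 6
(row=2, col=2): c = -0.5033 + 0.3200i → escape time 6
(row=2, col=3): c = -0.3000 + 0.3200i → escape time 6

Answer: 3333
4466
6666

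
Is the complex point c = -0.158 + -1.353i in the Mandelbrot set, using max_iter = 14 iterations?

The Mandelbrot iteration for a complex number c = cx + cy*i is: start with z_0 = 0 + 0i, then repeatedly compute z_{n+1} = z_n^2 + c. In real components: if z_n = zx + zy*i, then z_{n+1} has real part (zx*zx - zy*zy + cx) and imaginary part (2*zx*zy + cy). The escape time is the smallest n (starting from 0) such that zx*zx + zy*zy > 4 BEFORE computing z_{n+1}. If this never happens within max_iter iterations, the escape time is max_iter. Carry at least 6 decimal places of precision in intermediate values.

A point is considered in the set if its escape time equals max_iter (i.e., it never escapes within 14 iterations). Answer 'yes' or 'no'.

Answer: no

Derivation:
z_0 = 0 + 0i, c = -0.1580 + -1.3530i
Iter 1: z = -0.1580 + -1.3530i, |z|^2 = 1.8556
Iter 2: z = -1.9636 + -0.9255i, |z|^2 = 4.7124
Escaped at iteration 2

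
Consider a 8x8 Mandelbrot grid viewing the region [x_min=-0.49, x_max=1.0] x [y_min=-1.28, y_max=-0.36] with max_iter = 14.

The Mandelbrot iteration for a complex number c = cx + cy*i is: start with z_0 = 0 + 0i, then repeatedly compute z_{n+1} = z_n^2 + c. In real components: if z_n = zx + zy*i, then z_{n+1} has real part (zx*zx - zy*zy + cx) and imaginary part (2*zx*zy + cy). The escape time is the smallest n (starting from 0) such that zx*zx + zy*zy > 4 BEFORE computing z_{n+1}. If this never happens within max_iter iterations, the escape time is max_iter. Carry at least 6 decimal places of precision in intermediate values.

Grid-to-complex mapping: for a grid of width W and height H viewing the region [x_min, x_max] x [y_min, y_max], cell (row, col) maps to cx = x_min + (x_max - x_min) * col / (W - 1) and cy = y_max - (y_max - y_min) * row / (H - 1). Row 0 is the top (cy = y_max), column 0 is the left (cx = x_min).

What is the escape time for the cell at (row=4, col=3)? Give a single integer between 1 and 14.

Answer: 5

Derivation:
z_0 = 0 + 0i, c = 0.1486 + -0.8857i
Iter 1: z = 0.1486 + -0.8857i, |z|^2 = 0.8066
Iter 2: z = -0.6138 + -1.1489i, |z|^2 = 1.6968
Iter 3: z = -0.7946 + 0.5248i, |z|^2 = 0.9068
Iter 4: z = 0.5046 + -1.7197i, |z|^2 = 3.2119
Iter 5: z = -2.5541 + -2.6211i, |z|^2 = 13.3936
Escaped at iteration 5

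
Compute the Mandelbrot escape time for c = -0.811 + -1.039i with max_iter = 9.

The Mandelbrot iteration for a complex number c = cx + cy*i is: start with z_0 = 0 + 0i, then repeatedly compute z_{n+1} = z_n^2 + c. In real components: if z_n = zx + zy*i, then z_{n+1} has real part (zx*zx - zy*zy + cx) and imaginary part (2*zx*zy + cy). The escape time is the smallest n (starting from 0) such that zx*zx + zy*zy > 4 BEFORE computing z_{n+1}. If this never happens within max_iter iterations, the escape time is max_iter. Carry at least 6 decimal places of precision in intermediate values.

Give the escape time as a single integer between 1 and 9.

z_0 = 0 + 0i, c = -0.8110 + -1.0390i
Iter 1: z = -0.8110 + -1.0390i, |z|^2 = 1.7372
Iter 2: z = -1.2328 + 0.6463i, |z|^2 = 1.9374
Iter 3: z = 0.2911 + -2.6324i, |z|^2 = 7.0144
Escaped at iteration 3

Answer: 3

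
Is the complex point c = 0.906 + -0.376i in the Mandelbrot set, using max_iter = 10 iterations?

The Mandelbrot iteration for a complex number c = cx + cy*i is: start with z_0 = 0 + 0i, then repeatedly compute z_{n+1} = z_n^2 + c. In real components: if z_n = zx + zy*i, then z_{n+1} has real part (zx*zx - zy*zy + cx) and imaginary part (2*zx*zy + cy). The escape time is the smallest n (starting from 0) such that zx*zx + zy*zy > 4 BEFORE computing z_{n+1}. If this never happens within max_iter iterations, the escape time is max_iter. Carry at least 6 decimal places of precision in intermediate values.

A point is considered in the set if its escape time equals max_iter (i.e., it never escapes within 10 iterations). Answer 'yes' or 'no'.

Answer: no

Derivation:
z_0 = 0 + 0i, c = 0.9060 + -0.3760i
Iter 1: z = 0.9060 + -0.3760i, |z|^2 = 0.9622
Iter 2: z = 1.5855 + -1.0573i, |z|^2 = 3.6316
Iter 3: z = 2.3018 + -3.7287i, |z|^2 = 19.2010
Escaped at iteration 3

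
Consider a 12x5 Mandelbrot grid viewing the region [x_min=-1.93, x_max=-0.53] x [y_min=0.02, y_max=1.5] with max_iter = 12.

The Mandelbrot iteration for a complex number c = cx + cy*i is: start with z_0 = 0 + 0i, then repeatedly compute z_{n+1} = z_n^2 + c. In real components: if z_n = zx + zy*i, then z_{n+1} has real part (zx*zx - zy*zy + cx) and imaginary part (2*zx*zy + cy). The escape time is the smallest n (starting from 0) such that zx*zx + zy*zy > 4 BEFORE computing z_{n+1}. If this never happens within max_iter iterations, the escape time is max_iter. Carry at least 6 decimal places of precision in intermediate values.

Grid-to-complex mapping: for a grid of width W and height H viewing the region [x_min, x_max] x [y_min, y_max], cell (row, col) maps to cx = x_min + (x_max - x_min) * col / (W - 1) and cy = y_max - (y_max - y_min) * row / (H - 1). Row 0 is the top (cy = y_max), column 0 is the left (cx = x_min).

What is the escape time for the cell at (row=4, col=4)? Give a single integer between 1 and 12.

Answer: 12

Derivation:
z_0 = 0 + 0i, c = -1.4209 + 0.0200i
Iter 1: z = -1.4209 + 0.0200i, |z|^2 = 2.0194
Iter 2: z = 0.5977 + -0.0368i, |z|^2 = 0.3586
Iter 3: z = -1.0651 + -0.0240i, |z|^2 = 1.1349
Iter 4: z = -0.2872 + 0.0712i, |z|^2 = 0.0875
Iter 5: z = -1.3435 + -0.0209i, |z|^2 = 1.8055
Iter 6: z = 0.3837 + 0.0761i, |z|^2 = 0.1530
Iter 7: z = -1.2795 + 0.0784i, |z|^2 = 1.6432
Iter 8: z = 0.2100 + -0.1807i, |z|^2 = 0.0767
Iter 9: z = -1.4095 + -0.0559i, |z|^2 = 1.9897
Iter 10: z = 0.5625 + 0.1775i, |z|^2 = 0.3479
Iter 11: z = -1.1360 + 0.2197i, |z|^2 = 1.3387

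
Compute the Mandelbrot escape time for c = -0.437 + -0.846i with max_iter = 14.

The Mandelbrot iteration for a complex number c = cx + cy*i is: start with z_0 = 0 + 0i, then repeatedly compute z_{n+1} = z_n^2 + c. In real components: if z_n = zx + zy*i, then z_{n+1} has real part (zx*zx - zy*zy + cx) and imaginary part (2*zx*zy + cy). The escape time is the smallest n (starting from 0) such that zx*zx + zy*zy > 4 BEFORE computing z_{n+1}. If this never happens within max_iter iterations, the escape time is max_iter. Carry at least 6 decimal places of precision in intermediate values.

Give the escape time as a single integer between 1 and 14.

Answer: 5

Derivation:
z_0 = 0 + 0i, c = -0.4370 + -0.8460i
Iter 1: z = -0.4370 + -0.8460i, |z|^2 = 0.9067
Iter 2: z = -0.9617 + -0.1066i, |z|^2 = 0.9363
Iter 3: z = 0.4766 + -0.6410i, |z|^2 = 0.6380
Iter 4: z = -0.6207 + -1.4570i, |z|^2 = 2.5080
Iter 5: z = -2.1745 + 0.9626i, |z|^2 = 5.6550
Escaped at iteration 5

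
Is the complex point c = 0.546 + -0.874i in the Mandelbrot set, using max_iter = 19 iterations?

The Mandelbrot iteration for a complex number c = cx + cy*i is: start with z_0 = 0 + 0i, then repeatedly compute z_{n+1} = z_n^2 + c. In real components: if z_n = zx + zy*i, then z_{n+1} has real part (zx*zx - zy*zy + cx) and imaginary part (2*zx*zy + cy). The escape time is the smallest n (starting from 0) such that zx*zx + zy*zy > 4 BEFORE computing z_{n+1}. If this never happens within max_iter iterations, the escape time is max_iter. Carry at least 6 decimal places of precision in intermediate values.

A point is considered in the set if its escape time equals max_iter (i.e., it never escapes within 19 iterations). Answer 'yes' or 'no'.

z_0 = 0 + 0i, c = 0.5460 + -0.8740i
Iter 1: z = 0.5460 + -0.8740i, |z|^2 = 1.0620
Iter 2: z = 0.0802 + -1.8284i, |z|^2 = 3.3495
Iter 3: z = -2.7906 + -1.1674i, |z|^2 = 9.1505
Escaped at iteration 3

Answer: no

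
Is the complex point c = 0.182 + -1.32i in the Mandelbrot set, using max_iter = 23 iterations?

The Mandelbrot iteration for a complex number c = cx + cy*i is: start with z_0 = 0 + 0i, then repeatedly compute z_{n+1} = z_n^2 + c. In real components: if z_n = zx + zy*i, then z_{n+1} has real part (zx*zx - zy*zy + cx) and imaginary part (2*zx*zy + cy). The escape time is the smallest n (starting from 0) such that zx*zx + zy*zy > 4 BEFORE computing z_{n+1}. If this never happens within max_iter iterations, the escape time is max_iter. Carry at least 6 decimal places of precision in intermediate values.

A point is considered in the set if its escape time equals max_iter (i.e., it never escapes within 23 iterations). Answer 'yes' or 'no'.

z_0 = 0 + 0i, c = 0.1820 + -1.3200i
Iter 1: z = 0.1820 + -1.3200i, |z|^2 = 1.7755
Iter 2: z = -1.5273 + -1.8005i, |z|^2 = 5.5743
Escaped at iteration 2

Answer: no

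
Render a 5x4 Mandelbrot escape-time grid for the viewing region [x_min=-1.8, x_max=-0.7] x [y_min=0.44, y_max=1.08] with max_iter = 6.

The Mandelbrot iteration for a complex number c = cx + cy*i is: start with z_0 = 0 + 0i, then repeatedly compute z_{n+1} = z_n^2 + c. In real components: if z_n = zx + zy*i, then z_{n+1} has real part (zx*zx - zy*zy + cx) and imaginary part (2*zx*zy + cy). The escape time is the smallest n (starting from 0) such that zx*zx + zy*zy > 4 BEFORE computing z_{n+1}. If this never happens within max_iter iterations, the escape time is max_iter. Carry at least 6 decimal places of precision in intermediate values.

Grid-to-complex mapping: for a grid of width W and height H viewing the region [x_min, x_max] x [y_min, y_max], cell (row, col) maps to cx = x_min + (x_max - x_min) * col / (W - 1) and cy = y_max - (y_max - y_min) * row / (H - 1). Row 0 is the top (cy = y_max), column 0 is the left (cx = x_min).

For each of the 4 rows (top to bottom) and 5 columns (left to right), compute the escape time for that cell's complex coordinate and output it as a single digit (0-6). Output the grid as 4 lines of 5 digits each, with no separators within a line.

(row=0, col=0): c = -1.8000 + 1.0800i → escape time 1
(row=0, col=1): c = -1.5250 + 1.0800i → escape time 2
(row=0, col=2): c = -1.2500 + 1.0800i → escape time 3
(row=0, col=3): c = -0.9750 + 1.0800i → escape time 3
(row=0, col=4): c = -0.7000 + 1.0800i → escape time 3
(row=1, col=0): c = -1.8000 + 0.8667i → escape time 2
(row=1, col=1): c = -1.5250 + 0.8667i → escape time 3
(row=1, col=2): c = -1.2500 + 0.8667i → escape time 3
(row=1, col=3): c = -0.9750 + 0.8667i → escape time 3
(row=1, col=4): c = -0.7000 + 0.8667i → escape time 4
(row=2, col=0): c = -1.8000 + 0.6533i → escape time 3
(row=2, col=1): c = -1.5250 + 0.6533i → escape time 3
(row=2, col=2): c = -1.2500 + 0.6533i → escape time 3
(row=2, col=3): c = -0.9750 + 0.6533i → escape time 4
(row=2, col=4): c = -0.7000 + 0.6533i → escape time 6
(row=3, col=0): c = -1.8000 + 0.4400i → escape time 3
(row=3, col=1): c = -1.5250 + 0.4400i → escape time 3
(row=3, col=2): c = -1.2500 + 0.4400i → escape time 6
(row=3, col=3): c = -0.9750 + 0.4400i → escape time 6
(row=3, col=4): c = -0.7000 + 0.4400i → escape time 6

Answer: 12333
23334
33346
33666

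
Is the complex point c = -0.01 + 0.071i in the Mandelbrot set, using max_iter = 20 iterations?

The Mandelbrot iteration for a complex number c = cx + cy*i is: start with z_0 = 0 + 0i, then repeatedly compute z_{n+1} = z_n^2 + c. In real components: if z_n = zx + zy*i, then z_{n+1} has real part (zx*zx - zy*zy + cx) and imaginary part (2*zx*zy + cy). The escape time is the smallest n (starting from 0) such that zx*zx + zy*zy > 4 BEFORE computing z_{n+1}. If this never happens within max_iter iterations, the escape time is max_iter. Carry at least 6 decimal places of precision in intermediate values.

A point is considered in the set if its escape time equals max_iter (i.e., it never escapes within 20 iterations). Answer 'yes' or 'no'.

Answer: yes

Derivation:
z_0 = 0 + 0i, c = -0.0100 + 0.0710i
Iter 1: z = -0.0100 + 0.0710i, |z|^2 = 0.0051
Iter 2: z = -0.0149 + 0.0696i, |z|^2 = 0.0051
Iter 3: z = -0.0146 + 0.0689i, |z|^2 = 0.0050
Iter 4: z = -0.0145 + 0.0690i, |z|^2 = 0.0050
Iter 5: z = -0.0145 + 0.0690i, |z|^2 = 0.0050
Iter 6: z = -0.0145 + 0.0690i, |z|^2 = 0.0050
Iter 7: z = -0.0145 + 0.0690i, |z|^2 = 0.0050
Iter 8: z = -0.0145 + 0.0690i, |z|^2 = 0.0050
Iter 9: z = -0.0145 + 0.0690i, |z|^2 = 0.0050
Iter 10: z = -0.0145 + 0.0690i, |z|^2 = 0.0050
Iter 11: z = -0.0145 + 0.0690i, |z|^2 = 0.0050
Iter 12: z = -0.0145 + 0.0690i, |z|^2 = 0.0050
Iter 13: z = -0.0145 + 0.0690i, |z|^2 = 0.0050
Iter 14: z = -0.0145 + 0.0690i, |z|^2 = 0.0050
Iter 15: z = -0.0145 + 0.0690i, |z|^2 = 0.0050
Iter 16: z = -0.0145 + 0.0690i, |z|^2 = 0.0050
Iter 17: z = -0.0145 + 0.0690i, |z|^2 = 0.0050
Iter 18: z = -0.0145 + 0.0690i, |z|^2 = 0.0050
Iter 19: z = -0.0145 + 0.0690i, |z|^2 = 0.0050
Did not escape in 20 iterations → in set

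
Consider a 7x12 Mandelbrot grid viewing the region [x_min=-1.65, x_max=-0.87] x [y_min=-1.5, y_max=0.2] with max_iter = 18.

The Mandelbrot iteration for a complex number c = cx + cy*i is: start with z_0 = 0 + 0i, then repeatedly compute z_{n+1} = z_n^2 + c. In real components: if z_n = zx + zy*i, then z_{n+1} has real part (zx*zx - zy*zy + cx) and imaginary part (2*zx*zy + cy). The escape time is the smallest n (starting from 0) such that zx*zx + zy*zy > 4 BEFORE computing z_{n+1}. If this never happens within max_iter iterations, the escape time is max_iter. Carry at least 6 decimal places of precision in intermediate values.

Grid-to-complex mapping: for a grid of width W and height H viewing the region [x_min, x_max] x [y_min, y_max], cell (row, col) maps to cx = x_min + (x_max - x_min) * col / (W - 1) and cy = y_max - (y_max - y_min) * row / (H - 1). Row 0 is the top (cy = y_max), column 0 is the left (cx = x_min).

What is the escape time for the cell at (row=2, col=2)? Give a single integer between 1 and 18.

Answer: 17

Derivation:
z_0 = 0 + 0i, c = -1.3900 + -0.1091i
Iter 1: z = -1.3900 + -0.1091i, |z|^2 = 1.9440
Iter 2: z = 0.5302 + 0.1942i, |z|^2 = 0.3188
Iter 3: z = -1.1466 + 0.0968i, |z|^2 = 1.3241
Iter 4: z = -0.0847 + -0.3311i, |z|^2 = 0.1168
Iter 5: z = -1.4925 + -0.0530i, |z|^2 = 2.2303
Iter 6: z = 0.8346 + 0.0491i, |z|^2 = 0.6990
Iter 7: z = -0.6958 + -0.0271i, |z|^2 = 0.4849
Iter 8: z = -0.9066 + -0.0714i, |z|^2 = 0.8270
Iter 9: z = -0.5731 + 0.0204i, |z|^2 = 0.3289
Iter 10: z = -1.0619 + -0.1324i, |z|^2 = 1.1452
Iter 11: z = -0.2799 + 0.1722i, |z|^2 = 0.1080
Iter 12: z = -1.3413 + -0.2055i, |z|^2 = 1.8413
Iter 13: z = 0.3669 + 0.4421i, |z|^2 = 0.3301
Iter 14: z = -1.4508 + 0.2153i, |z|^2 = 2.1513
Iter 15: z = 0.6685 + -0.7339i, |z|^2 = 0.9856
Iter 16: z = -1.4817 + -1.0904i, |z|^2 = 3.3844
Iter 17: z = -0.3834 + 3.1221i, |z|^2 = 9.8948
Escaped at iteration 17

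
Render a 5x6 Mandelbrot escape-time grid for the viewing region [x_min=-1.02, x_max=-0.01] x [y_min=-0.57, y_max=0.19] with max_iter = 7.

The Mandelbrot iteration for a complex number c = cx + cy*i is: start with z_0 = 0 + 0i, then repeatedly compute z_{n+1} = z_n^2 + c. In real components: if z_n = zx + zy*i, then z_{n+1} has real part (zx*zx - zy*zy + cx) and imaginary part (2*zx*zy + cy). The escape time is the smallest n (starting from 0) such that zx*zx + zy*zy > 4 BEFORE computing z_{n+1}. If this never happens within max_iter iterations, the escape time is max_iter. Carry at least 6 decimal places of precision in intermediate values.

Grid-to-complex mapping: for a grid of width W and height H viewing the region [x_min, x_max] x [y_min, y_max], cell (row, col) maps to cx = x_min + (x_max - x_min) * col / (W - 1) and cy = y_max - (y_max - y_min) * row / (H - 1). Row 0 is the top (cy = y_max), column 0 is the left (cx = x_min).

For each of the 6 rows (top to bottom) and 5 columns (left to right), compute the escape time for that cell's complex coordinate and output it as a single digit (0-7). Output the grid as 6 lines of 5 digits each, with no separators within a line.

Answer: 77777
77777
77777
77777
67777
56777

Derivation:
(row=0, col=0): c = -1.0200 + 0.1900i → escape time 7
(row=0, col=1): c = -0.7675 + 0.1900i → escape time 7
(row=0, col=2): c = -0.5150 + 0.1900i → escape time 7
(row=0, col=3): c = -0.2625 + 0.1900i → escape time 7
(row=0, col=4): c = -0.0100 + 0.1900i → escape time 7
(row=1, col=0): c = -1.0200 + 0.0380i → escape time 7
(row=1, col=1): c = -0.7675 + 0.0380i → escape time 7
(row=1, col=2): c = -0.5150 + 0.0380i → escape time 7
(row=1, col=3): c = -0.2625 + 0.0380i → escape time 7
(row=1, col=4): c = -0.0100 + 0.0380i → escape time 7
(row=2, col=0): c = -1.0200 + -0.1140i → escape time 7
(row=2, col=1): c = -0.7675 + -0.1140i → escape time 7
(row=2, col=2): c = -0.5150 + -0.1140i → escape time 7
(row=2, col=3): c = -0.2625 + -0.1140i → escape time 7
(row=2, col=4): c = -0.0100 + -0.1140i → escape time 7
(row=3, col=0): c = -1.0200 + -0.2660i → escape time 7
(row=3, col=1): c = -0.7675 + -0.2660i → escape time 7
(row=3, col=2): c = -0.5150 + -0.2660i → escape time 7
(row=3, col=3): c = -0.2625 + -0.2660i → escape time 7
(row=3, col=4): c = -0.0100 + -0.2660i → escape time 7
(row=4, col=0): c = -1.0200 + -0.4180i → escape time 6
(row=4, col=1): c = -0.7675 + -0.4180i → escape time 7
(row=4, col=2): c = -0.5150 + -0.4180i → escape time 7
(row=4, col=3): c = -0.2625 + -0.4180i → escape time 7
(row=4, col=4): c = -0.0100 + -0.4180i → escape time 7
(row=5, col=0): c = -1.0200 + -0.5700i → escape time 5
(row=5, col=1): c = -0.7675 + -0.5700i → escape time 6
(row=5, col=2): c = -0.5150 + -0.5700i → escape time 7
(row=5, col=3): c = -0.2625 + -0.5700i → escape time 7
(row=5, col=4): c = -0.0100 + -0.5700i → escape time 7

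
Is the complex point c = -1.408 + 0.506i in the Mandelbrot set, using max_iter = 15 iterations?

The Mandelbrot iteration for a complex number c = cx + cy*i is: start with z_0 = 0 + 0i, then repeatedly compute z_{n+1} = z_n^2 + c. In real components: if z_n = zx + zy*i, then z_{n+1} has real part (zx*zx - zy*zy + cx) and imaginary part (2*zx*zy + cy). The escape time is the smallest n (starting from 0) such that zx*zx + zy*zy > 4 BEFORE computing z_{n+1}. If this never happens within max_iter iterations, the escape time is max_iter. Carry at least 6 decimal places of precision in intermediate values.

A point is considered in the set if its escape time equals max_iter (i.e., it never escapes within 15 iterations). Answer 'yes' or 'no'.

Answer: no

Derivation:
z_0 = 0 + 0i, c = -1.4080 + 0.5060i
Iter 1: z = -1.4080 + 0.5060i, |z|^2 = 2.2385
Iter 2: z = 0.3184 + -0.9189i, |z|^2 = 0.9458
Iter 3: z = -2.1510 + -0.0792i, |z|^2 = 4.6330
Escaped at iteration 3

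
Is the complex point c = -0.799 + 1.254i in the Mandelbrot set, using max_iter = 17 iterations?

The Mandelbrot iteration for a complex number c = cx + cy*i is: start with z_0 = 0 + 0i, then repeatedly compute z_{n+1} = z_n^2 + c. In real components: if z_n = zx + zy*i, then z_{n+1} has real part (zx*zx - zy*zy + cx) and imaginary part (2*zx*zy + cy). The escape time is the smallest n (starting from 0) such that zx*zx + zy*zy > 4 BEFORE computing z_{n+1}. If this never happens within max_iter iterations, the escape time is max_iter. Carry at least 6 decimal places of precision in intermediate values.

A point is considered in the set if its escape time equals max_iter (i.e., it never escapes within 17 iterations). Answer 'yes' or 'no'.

Answer: no

Derivation:
z_0 = 0 + 0i, c = -0.7990 + 1.2540i
Iter 1: z = -0.7990 + 1.2540i, |z|^2 = 2.2109
Iter 2: z = -1.7331 + -0.7499i, |z|^2 = 3.5660
Iter 3: z = 1.6423 + 3.8533i, |z|^2 = 17.5452
Escaped at iteration 3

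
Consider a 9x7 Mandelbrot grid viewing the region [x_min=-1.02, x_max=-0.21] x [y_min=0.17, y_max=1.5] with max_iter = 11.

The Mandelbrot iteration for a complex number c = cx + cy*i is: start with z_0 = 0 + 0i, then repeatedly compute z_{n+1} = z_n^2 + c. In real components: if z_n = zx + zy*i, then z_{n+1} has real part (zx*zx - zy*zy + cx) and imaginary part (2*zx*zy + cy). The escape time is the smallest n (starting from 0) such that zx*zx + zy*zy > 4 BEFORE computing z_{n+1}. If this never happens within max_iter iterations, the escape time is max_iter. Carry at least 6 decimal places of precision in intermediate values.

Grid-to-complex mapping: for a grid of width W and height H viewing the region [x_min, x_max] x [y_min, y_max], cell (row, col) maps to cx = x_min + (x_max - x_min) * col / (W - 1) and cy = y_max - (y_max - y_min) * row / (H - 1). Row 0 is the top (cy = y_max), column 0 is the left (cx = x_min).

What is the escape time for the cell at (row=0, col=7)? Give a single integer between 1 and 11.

Answer: 2

Derivation:
z_0 = 0 + 0i, c = -0.3113 + 1.5000i
Iter 1: z = -0.3113 + 1.5000i, |z|^2 = 2.3469
Iter 2: z = -2.4644 + 0.5662i, |z|^2 = 6.3938
Escaped at iteration 2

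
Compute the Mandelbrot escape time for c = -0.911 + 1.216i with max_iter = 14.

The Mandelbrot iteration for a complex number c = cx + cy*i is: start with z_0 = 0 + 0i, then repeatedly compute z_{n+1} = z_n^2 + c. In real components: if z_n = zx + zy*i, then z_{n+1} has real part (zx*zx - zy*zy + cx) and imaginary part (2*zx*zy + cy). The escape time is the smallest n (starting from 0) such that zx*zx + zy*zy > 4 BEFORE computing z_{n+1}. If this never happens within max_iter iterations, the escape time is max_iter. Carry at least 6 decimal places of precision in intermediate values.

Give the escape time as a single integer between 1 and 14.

z_0 = 0 + 0i, c = -0.9110 + 1.2160i
Iter 1: z = -0.9110 + 1.2160i, |z|^2 = 2.3086
Iter 2: z = -1.5597 + -0.9996i, |z|^2 = 3.4319
Iter 3: z = 0.5227 + 4.3341i, |z|^2 = 19.0574
Escaped at iteration 3

Answer: 3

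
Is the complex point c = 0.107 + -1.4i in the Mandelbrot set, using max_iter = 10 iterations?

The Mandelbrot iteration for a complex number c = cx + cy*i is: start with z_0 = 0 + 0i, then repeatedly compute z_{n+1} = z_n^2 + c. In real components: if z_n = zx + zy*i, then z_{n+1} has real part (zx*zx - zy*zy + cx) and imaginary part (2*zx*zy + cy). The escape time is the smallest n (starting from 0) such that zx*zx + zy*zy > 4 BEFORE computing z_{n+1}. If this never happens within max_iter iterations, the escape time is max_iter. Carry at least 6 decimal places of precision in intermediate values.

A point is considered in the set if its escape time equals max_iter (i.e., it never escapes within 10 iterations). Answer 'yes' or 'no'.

z_0 = 0 + 0i, c = 0.1070 + -1.4000i
Iter 1: z = 0.1070 + -1.4000i, |z|^2 = 1.9714
Iter 2: z = -1.8416 + -1.6996i, |z|^2 = 6.2800
Escaped at iteration 2

Answer: no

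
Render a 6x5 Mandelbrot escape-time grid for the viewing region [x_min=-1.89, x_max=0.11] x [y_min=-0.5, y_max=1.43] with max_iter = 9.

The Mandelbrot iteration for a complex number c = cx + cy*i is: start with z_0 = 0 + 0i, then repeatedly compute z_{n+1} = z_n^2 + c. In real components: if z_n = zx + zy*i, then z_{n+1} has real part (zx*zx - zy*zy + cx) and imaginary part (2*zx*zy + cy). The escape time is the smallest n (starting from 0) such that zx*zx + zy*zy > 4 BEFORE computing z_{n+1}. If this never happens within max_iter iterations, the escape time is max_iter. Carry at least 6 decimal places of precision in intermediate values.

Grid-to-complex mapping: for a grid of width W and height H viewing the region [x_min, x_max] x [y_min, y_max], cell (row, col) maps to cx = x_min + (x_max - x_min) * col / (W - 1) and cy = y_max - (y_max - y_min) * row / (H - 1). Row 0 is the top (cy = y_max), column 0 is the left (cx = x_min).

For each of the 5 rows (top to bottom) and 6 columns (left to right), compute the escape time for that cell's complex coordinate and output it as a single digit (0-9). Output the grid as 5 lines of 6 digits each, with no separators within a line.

(row=0, col=0): c = -1.8900 + 1.4300i → escape time 1
(row=0, col=1): c = -1.4900 + 1.4300i → escape time 1
(row=0, col=2): c = -1.0900 + 1.4300i → escape time 2
(row=0, col=3): c = -0.6900 + 1.4300i → escape time 2
(row=0, col=4): c = -0.2900 + 1.4300i → escape time 2
(row=0, col=5): c = 0.1100 + 1.4300i → escape time 2
(row=1, col=0): c = -1.8900 + 0.9475i → escape time 1
(row=1, col=1): c = -1.4900 + 0.9475i → escape time 3
(row=1, col=2): c = -1.0900 + 0.9475i → escape time 3
(row=1, col=3): c = -0.6900 + 0.9475i → escape time 4
(row=1, col=4): c = -0.2900 + 0.9475i → escape time 5
(row=1, col=5): c = 0.1100 + 0.9475i → escape time 4
(row=2, col=0): c = -1.8900 + 0.4650i → escape time 3
(row=2, col=1): c = -1.4900 + 0.4650i → escape time 3
(row=2, col=2): c = -1.0900 + 0.4650i → escape time 5
(row=2, col=3): c = -0.6900 + 0.4650i → escape time 9
(row=2, col=4): c = -0.2900 + 0.4650i → escape time 9
(row=2, col=5): c = 0.1100 + 0.4650i → escape time 9
(row=3, col=0): c = -1.8900 + -0.0175i → escape time 7
(row=3, col=1): c = -1.4900 + -0.0175i → escape time 9
(row=3, col=2): c = -1.0900 + -0.0175i → escape time 9
(row=3, col=3): c = -0.6900 + -0.0175i → escape time 9
(row=3, col=4): c = -0.2900 + -0.0175i → escape time 9
(row=3, col=5): c = 0.1100 + -0.0175i → escape time 9
(row=4, col=0): c = -1.8900 + -0.5000i → escape time 3
(row=4, col=1): c = -1.4900 + -0.5000i → escape time 3
(row=4, col=2): c = -1.0900 + -0.5000i → escape time 5
(row=4, col=3): c = -0.6900 + -0.5000i → escape time 8
(row=4, col=4): c = -0.2900 + -0.5000i → escape time 9
(row=4, col=5): c = 0.1100 + -0.5000i → escape time 9

Answer: 112222
133454
335999
799999
335899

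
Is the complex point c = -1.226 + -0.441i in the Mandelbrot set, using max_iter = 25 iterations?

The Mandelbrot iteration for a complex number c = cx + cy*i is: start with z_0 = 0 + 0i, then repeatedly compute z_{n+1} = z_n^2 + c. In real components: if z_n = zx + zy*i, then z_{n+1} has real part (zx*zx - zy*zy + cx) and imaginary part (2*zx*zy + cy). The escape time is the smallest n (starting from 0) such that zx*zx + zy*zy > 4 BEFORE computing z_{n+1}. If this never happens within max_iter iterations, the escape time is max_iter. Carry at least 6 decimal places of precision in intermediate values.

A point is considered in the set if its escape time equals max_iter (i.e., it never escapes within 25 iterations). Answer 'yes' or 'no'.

Answer: no

Derivation:
z_0 = 0 + 0i, c = -1.2260 + -0.4410i
Iter 1: z = -1.2260 + -0.4410i, |z|^2 = 1.6976
Iter 2: z = 0.0826 + 0.6403i, |z|^2 = 0.4168
Iter 3: z = -1.6292 + -0.3352i, |z|^2 = 2.7667
Iter 4: z = 1.3159 + 0.6513i, |z|^2 = 2.1559
Iter 5: z = 0.0815 + 1.2731i, |z|^2 = 1.6275
Iter 6: z = -2.8402 + -0.2335i, |z|^2 = 8.1212
Escaped at iteration 6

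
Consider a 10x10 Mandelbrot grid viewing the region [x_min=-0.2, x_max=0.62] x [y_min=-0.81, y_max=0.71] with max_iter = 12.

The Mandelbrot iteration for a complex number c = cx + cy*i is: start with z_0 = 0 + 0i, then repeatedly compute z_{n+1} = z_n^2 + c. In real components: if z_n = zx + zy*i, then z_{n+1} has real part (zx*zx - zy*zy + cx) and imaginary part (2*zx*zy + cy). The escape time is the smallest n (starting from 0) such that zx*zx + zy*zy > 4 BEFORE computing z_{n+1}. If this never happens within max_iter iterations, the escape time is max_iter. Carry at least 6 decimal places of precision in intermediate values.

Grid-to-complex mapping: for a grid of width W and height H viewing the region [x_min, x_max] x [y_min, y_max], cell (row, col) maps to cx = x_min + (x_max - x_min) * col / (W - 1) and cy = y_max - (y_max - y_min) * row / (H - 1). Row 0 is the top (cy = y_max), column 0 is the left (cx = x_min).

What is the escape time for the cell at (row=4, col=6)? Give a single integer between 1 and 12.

z_0 = 0 + 0i, c = 0.3467 + 0.0344i
Iter 1: z = 0.3467 + 0.0344i, |z|^2 = 0.1214
Iter 2: z = 0.4657 + 0.0583i, |z|^2 = 0.2202
Iter 3: z = 0.5601 + 0.0888i, |z|^2 = 0.3216
Iter 4: z = 0.6525 + 0.1339i, |z|^2 = 0.4437
Iter 5: z = 0.7545 + 0.2092i, |z|^2 = 0.6130
Iter 6: z = 0.8722 + 0.3501i, |z|^2 = 0.8833
Iter 7: z = 0.9848 + 0.6451i, |z|^2 = 1.3861
Iter 8: z = 0.9004 + 1.3051i, |z|^2 = 2.5140
Iter 9: z = -0.5457 + 2.3847i, |z|^2 = 5.9848
Escaped at iteration 9

Answer: 9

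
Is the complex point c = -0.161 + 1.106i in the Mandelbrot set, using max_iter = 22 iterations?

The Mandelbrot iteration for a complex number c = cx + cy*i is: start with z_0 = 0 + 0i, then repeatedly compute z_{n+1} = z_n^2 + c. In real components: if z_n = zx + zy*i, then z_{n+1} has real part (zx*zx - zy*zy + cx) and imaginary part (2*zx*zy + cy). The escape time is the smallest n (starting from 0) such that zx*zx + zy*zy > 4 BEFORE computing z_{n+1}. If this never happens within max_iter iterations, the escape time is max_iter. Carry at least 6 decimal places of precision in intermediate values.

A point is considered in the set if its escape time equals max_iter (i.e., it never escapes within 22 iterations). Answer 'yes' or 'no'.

Answer: no

Derivation:
z_0 = 0 + 0i, c = -0.1610 + 1.1060i
Iter 1: z = -0.1610 + 1.1060i, |z|^2 = 1.2492
Iter 2: z = -1.3583 + 0.7499i, |z|^2 = 2.4073
Iter 3: z = 1.1217 + -0.9311i, |z|^2 = 2.1252
Iter 4: z = 0.2303 + -0.9829i, |z|^2 = 1.0191
Iter 5: z = -1.0741 + 0.6533i, |z|^2 = 1.5804
Iter 6: z = 0.5658 + -0.2974i, |z|^2 = 0.4085
Iter 7: z = 0.0706 + 0.7695i, |z|^2 = 0.5971
Iter 8: z = -0.7481 + 1.2147i, |z|^2 = 2.0352
Iter 9: z = -1.0768 + -0.7114i, |z|^2 = 1.6657
Iter 10: z = 0.4924 + 2.6382i, |z|^2 = 7.2026
Escaped at iteration 10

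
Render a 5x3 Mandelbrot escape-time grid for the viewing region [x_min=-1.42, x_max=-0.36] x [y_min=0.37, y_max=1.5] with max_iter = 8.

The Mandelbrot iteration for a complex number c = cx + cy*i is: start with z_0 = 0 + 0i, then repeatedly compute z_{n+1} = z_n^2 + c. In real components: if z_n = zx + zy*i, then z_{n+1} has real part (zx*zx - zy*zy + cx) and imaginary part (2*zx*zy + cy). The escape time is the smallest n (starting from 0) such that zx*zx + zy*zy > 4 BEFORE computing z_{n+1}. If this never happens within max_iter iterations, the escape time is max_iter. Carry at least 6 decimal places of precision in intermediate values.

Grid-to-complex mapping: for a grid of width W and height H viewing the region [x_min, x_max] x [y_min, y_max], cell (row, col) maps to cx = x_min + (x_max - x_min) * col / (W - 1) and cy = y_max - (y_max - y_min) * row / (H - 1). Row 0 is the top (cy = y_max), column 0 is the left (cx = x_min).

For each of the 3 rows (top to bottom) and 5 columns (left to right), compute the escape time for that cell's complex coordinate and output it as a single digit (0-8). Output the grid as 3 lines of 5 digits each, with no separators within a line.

(row=0, col=0): c = -1.4200 + 1.5000i → escape time 1
(row=0, col=1): c = -1.1550 + 1.5000i → escape time 2
(row=0, col=2): c = -0.8900 + 1.5000i → escape time 2
(row=0, col=3): c = -0.6250 + 1.5000i → escape time 2
(row=0, col=4): c = -0.3600 + 1.5000i → escape time 2
(row=1, col=0): c = -1.4200 + 0.9350i → escape time 3
(row=1, col=1): c = -1.1550 + 0.9350i → escape time 3
(row=1, col=2): c = -0.8900 + 0.9350i → escape time 3
(row=1, col=3): c = -0.6250 + 0.9350i → escape time 4
(row=1, col=4): c = -0.3600 + 0.9350i → escape time 5
(row=2, col=0): c = -1.4200 + 0.3700i → escape time 5
(row=2, col=1): c = -1.1550 + 0.3700i → escape time 7
(row=2, col=2): c = -0.8900 + 0.3700i → escape time 7
(row=2, col=3): c = -0.6250 + 0.3700i → escape time 8
(row=2, col=4): c = -0.3600 + 0.3700i → escape time 8

Answer: 12222
33345
57788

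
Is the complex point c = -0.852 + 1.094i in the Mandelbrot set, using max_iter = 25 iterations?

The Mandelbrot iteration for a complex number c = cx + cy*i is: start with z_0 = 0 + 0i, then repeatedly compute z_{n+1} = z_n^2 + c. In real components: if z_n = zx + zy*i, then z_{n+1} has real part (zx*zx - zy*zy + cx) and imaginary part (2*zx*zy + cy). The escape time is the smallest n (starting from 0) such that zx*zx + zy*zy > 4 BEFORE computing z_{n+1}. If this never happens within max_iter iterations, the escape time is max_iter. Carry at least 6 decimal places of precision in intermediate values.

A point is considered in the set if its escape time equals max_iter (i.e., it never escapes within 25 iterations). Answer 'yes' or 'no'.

z_0 = 0 + 0i, c = -0.8520 + 1.0940i
Iter 1: z = -0.8520 + 1.0940i, |z|^2 = 1.9227
Iter 2: z = -1.3229 + -0.7702i, |z|^2 = 2.3433
Iter 3: z = 0.3050 + 3.1318i, |z|^2 = 9.9011
Escaped at iteration 3

Answer: no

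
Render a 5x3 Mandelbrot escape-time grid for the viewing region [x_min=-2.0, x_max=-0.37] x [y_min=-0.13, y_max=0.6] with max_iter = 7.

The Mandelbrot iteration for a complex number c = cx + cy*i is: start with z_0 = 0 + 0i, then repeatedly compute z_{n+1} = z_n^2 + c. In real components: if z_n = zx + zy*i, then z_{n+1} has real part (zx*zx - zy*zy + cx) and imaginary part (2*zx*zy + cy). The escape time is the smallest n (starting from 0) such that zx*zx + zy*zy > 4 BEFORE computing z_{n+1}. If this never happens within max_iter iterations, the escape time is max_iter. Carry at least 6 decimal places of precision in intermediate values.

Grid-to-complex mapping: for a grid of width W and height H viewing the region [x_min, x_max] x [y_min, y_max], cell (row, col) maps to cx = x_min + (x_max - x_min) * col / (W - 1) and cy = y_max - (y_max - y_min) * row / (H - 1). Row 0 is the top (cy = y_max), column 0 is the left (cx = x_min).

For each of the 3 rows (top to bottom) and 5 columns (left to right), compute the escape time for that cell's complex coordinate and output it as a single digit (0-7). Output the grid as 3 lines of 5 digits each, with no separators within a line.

(row=0, col=0): c = -2.0000 + 0.6000i → escape time 1
(row=0, col=1): c = -1.5925 + 0.6000i → escape time 3
(row=0, col=2): c = -1.1850 + 0.6000i → escape time 3
(row=0, col=3): c = -0.7775 + 0.6000i → escape time 5
(row=0, col=4): c = -0.3700 + 0.6000i → escape time 7
(row=1, col=0): c = -2.0000 + 0.2350i → escape time 1
(row=1, col=1): c = -1.5925 + 0.2350i → escape time 5
(row=1, col=2): c = -1.1850 + 0.2350i → escape time 7
(row=1, col=3): c = -0.7775 + 0.2350i → escape time 7
(row=1, col=4): c = -0.3700 + 0.2350i → escape time 7
(row=2, col=0): c = -2.0000 + -0.1300i → escape time 1
(row=2, col=1): c = -1.5925 + -0.1300i → escape time 6
(row=2, col=2): c = -1.1850 + -0.1300i → escape time 7
(row=2, col=3): c = -0.7775 + -0.1300i → escape time 7
(row=2, col=4): c = -0.3700 + -0.1300i → escape time 7

Answer: 13357
15777
16777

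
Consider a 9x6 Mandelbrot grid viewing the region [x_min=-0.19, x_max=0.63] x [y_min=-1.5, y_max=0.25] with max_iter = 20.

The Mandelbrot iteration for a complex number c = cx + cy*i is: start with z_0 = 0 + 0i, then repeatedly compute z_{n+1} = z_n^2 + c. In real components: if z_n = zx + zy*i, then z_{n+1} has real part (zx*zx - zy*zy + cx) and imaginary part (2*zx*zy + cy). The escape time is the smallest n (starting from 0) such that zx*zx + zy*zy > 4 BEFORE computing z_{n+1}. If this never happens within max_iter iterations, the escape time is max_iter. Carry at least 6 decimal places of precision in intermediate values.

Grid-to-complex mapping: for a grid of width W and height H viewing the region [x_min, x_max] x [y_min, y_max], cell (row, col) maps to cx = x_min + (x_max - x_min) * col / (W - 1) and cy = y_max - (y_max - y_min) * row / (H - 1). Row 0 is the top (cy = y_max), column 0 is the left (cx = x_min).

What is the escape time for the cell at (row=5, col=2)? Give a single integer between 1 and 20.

z_0 = 0 + 0i, c = 0.0150 + -1.5000i
Iter 1: z = 0.0150 + -1.5000i, |z|^2 = 2.2502
Iter 2: z = -2.2348 + -1.5450i, |z|^2 = 7.3812
Escaped at iteration 2

Answer: 2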